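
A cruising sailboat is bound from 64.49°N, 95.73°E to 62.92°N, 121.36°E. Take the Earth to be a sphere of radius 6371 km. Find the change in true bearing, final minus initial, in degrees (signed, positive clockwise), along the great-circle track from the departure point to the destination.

+23.1°

Initial bearing θ₁ = atan2(sin Δλ cos φ₂, cos φ₁ sin φ₂ − sin φ₁ cos φ₂ cos Δλ) = 86.22°
Final bearing θ₂ = (initial bearing from the destination back to the start) + 180° = 109.27°
Δθ = θ₂ − θ₁ = +23.1°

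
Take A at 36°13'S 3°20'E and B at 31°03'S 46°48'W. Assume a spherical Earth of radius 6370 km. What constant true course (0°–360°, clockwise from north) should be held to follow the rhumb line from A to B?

277.1°

Δψ = ln[tan(π/4+φ₂/2)/tan(π/4+φ₁/2)] = +0.1084
Δλ = -0.8750 rad (taken the short way round)
course = atan2(Δλ, Δψ) = 277.06°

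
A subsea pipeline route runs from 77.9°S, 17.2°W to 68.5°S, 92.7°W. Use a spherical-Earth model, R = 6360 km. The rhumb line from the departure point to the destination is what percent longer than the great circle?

Great circle: σ = 0.3791 rad → d_gc = Rσ = 2411.3 km
Rhumb: Δφ = +0.1641, Δλ = -1.3177, Δψ = +0.5830, q = Δφ/Δψ = 0.2814 → d_rh = R√(Δφ²+q²Δλ²) = 2579.1 km
Excess = (2579.1 − 2411.3) / 2411.3 = 167.8 / 2411.3 = 6.96% ≈ 7.0%

7.0%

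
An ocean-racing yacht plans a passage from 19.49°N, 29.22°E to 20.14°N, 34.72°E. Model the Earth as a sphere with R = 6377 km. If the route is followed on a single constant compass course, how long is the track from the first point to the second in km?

580 km

Δψ = ln[tan(π/4+φ₂/2)/tan(π/4+φ₁/2)] = +0.0121;  Δφ = +0.0113 rad,  Δλ = +0.0960 rad
q = Δφ/Δψ = 0.9408
d = R·√(Δφ² + q²Δλ²) = 6377·0.09102 = 580 km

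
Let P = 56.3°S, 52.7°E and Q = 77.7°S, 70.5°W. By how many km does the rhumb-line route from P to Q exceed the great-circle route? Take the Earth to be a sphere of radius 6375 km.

Great circle: cos σ = sin φ₁ sin φ₂ + cos φ₁ cos φ₂ cos Δλ,  σ = 0.7255 rad → d_gc = 4625.4 km
Rhumb line: Δψ = -1.0335, q = Δφ/Δψ = 0.3614, d_rh = R√(Δφ²+q²Δλ²) = 5496.5 km
Excess = 5496.5 − 4625.4 = 871.1 ≈ 871 km

871 km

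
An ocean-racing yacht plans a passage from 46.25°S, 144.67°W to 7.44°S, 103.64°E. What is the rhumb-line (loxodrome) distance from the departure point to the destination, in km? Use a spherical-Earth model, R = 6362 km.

Rhumb course C = atan2(Δλ, Δψ) with Δψ = ln[tan(π/4+φ₂/2)/tan(π/4+φ₁/2)] = +0.7824, Δλ = -1.9494 → C = 291.87°
d = R·|Δφ| / |cos C| = 6362·0.67736 / 0.37246 = 11570 km

11570 km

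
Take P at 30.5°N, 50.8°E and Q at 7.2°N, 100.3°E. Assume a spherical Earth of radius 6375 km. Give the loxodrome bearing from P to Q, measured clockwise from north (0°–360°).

116.6°

Δψ = ln[tan(π/4+φ₂/2)/tan(π/4+φ₁/2)] = -0.4334
Δλ = +0.8639 rad (taken the short way round)
course = atan2(Δλ, Δψ) = 116.64°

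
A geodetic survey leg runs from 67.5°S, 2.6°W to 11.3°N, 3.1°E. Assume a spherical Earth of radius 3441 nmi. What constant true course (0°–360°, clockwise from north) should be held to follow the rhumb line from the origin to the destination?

Δψ = ln[tan(π/4+φ₂/2)/tan(π/4+φ₁/2)] = +1.8134
Δλ = +0.0995 rad (taken the short way round)
course = atan2(Δλ, Δψ) = 3.14°

3.1°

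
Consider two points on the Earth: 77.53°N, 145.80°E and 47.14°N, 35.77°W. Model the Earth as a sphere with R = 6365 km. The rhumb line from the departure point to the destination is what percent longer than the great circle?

Great circle: σ = 0.9656 rad → d_gc = Rσ = 6146.2 km
Rhumb: Δφ = -0.5304, Δλ = +3.1142, Δψ = -1.2789, q = Δφ/Δψ = 0.4147 → d_rh = R√(Δφ²+q²Δλ²) = 8887.2 km
Excess = (8887.2 − 6146.2) / 6146.2 = 2741.0 / 6146.2 = 44.60% ≈ 44.6%

44.6%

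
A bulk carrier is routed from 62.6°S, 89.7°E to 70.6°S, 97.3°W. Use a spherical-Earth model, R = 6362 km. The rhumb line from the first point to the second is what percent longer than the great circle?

46.7%

Great circle: σ = 0.8152 rad → d_gc = Rσ = 5186.6 km
Rhumb: Δφ = -0.1396, Δλ = +3.0194, Δψ = -0.3550, q = Δφ/Δψ = 0.3933 → d_rh = R√(Δφ²+q²Δλ²) = 7608.1 km
Excess = (7608.1 − 5186.6) / 5186.6 = 2421.5 / 5186.6 = 46.69% ≈ 46.7%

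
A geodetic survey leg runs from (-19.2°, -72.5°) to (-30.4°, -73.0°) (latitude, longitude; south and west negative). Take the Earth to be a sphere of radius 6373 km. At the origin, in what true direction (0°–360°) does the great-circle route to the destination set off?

182.2°

θ = atan2( sin Δλ·cos φ₂ ,  cos φ₁ sin φ₂ − sin φ₁ cos φ₂ cos Δλ )
  = atan2(-0.0075, -0.1942) = 182.22°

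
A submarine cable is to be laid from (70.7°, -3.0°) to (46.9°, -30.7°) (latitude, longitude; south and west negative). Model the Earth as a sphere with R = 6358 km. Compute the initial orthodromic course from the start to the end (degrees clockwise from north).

223.9°

N = sin Δλ·cos φ₂ = -0.3176;  D = cos φ₁ sin φ₂ − sin φ₁ cos φ₂ cos Δλ = -0.3296
initial course = atan2(N, D) = 223.94°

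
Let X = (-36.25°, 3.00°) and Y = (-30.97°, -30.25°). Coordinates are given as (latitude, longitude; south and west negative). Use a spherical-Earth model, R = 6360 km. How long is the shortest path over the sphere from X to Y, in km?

Haversine: a = sin²(Δφ/2)+cos φ₁ cos φ₂ sin²(Δλ/2) = 0.05872;  σ = 2·atan2(√a,√(1−a))
σ = 28.048° → d = Rσ = 6360·0.48953 = 3113 km

3113 km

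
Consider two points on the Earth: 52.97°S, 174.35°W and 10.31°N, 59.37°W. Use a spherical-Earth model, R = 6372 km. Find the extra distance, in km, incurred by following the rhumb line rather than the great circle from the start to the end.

541 km

Great circle: cos σ = sin φ₁ sin φ₂ + cos φ₁ cos φ₂ cos Δλ,  σ = 1.9748 rad → d_gc = 12583.4 km
Rhumb line: Δψ = +1.2749, q = Δφ/Δψ = 0.8663, d_rh = R√(Δφ²+q²Δλ²) = 13124.1 km
Excess = 13124.1 − 12583.4 = 540.7 ≈ 541 km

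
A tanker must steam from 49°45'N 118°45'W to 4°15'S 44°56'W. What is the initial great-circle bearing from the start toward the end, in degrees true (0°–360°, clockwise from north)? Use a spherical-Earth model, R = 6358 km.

N = sin Δλ·cos φ₂ = +0.9577;  D = cos φ₁ sin φ₂ − sin φ₁ cos φ₂ cos Δλ = -0.2600
initial course = atan2(N, D) = 105.19°

105.2°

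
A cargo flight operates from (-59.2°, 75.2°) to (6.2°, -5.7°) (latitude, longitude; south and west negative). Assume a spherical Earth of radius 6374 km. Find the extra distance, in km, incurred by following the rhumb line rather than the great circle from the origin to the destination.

Great circle: cos σ = sin φ₁ sin φ₂ + cos φ₁ cos φ₂ cos Δλ,  σ = 1.5831 rad → d_gc = 10090.4 km
Rhumb line: Δψ = +1.3978, q = Δφ/Δψ = 0.8166, d_rh = R√(Δφ²+q²Δλ²) = 10341.6 km
Excess = 10341.6 − 10090.4 = 251.2 ≈ 251 km

251 km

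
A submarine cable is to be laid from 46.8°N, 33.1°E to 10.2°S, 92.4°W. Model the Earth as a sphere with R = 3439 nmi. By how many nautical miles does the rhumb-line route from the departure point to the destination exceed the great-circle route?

Great circle: cos σ = sin φ₁ sin φ₂ + cos φ₁ cos φ₂ cos Δλ,  σ = 2.1180 rad → d_gc = 7283.9 nmi
Rhumb line: Δψ = -1.1055, q = Δφ/Δψ = 0.8999, d_rh = R√(Δφ²+q²Δλ²) = 7593.2 nmi
Excess = 7593.2 − 7283.9 = 309.3 ≈ 309 nmi

309 nmi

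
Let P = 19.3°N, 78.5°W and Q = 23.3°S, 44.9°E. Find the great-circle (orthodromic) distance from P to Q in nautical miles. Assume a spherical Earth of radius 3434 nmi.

7638 nmi

Haversine: a = sin²(Δφ/2)+cos φ₁ cos φ₂ sin²(Δλ/2) = 0.80395;  σ = 2·atan2(√a,√(1−a))
σ = 127.438° → d = Rσ = 3434·2.22422 = 7638 nmi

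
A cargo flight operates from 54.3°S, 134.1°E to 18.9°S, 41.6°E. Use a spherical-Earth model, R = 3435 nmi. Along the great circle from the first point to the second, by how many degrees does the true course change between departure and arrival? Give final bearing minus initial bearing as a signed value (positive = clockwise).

+66.4°

At departure: θ₁ = atan2(sin Δλ cos φ₂, cos φ₁ sin φ₂ − sin φ₁ cos φ₂ cos Δλ) = 256.75°
At arrival: θ₂ = atan2(sin Δλ cos φ₁, −cos φ₂ sin φ₁ + sin φ₂ cos φ₁ cos Δλ) = 323.10°
Δθ = θ₂ − θ₁ = +66.4°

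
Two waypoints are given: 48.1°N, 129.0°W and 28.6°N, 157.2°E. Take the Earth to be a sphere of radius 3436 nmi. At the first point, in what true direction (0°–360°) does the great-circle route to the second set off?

θ = atan2( sin Δλ·cos φ₂ ,  cos φ₁ sin φ₂ − sin φ₁ cos φ₂ cos Δλ )
  = atan2(-0.8431, +0.1374) = 279.25°

279.3°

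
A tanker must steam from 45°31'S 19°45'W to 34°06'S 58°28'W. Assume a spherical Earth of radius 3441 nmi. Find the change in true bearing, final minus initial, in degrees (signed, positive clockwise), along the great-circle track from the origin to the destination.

+25.5°

At departure: θ₁ = atan2(sin Δλ cos φ₂, cos φ₁ sin φ₂ − sin φ₁ cos φ₂ cos Δλ) = 277.49°
At arrival: θ₂ = atan2(sin Δλ cos φ₁, −cos φ₂ sin φ₁ + sin φ₂ cos φ₁ cos Δλ) = 302.97°
Δθ = θ₂ − θ₁ = +25.5°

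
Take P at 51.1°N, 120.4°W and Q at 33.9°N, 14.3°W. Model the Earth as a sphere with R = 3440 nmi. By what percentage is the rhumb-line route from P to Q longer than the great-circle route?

Great circle: σ = 1.2771 rad → d_gc = Rσ = 4393.1 nmi
Rhumb: Δφ = -0.3002, Δλ = +1.8518, Δψ = -0.4113, q = Δφ/Δψ = 0.7298 → d_rh = R√(Δφ²+q²Δλ²) = 4762.2 nmi
Excess = (4762.2 − 4393.1) / 4393.1 = 369.1 / 4393.1 = 8.40% ≈ 8.4%

8.4%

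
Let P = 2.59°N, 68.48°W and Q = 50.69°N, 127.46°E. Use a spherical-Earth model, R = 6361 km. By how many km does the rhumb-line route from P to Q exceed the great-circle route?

Great circle: cos σ = sin φ₁ sin φ₂ + cos φ₁ cos φ₂ cos Δλ,  σ = 2.1817 rad → d_gc = 13877.5 km
Rhumb line: Δψ = +0.9843, q = Δφ/Δψ = 0.8529, d_rh = R√(Δφ²+q²Δλ²) = 16426.3 km
Excess = 16426.3 − 13877.5 = 2548.8 ≈ 2549 km

2549 km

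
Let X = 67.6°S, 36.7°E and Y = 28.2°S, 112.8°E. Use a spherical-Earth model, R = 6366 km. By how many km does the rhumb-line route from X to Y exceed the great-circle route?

Great circle: cos σ = sin φ₁ sin φ₂ + cos φ₁ cos φ₂ cos Δλ,  σ = 1.0268 rad → d_gc = 6536.5 km
Rhumb line: Δψ = +1.1061, q = Δφ/Δψ = 0.6217, d_rh = R√(Δφ²+q²Δλ²) = 6840.7 km
Excess = 6840.7 − 6536.5 = 304.2 ≈ 304 km

304 km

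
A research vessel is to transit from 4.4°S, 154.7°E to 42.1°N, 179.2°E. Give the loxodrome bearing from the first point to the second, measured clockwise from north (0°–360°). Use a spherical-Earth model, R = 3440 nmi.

Δψ = ln[tan(π/4+φ₂/2)/tan(π/4+φ₁/2)] = +0.8884
Δλ = +0.4276 rad (taken the short way round)
course = atan2(Δλ, Δψ) = 25.70°

25.7°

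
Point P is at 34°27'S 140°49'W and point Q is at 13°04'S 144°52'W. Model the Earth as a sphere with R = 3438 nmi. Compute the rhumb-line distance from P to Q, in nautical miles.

1302 nmi

Rhumb course C = atan2(Δλ, Δψ) with Δψ = ln[tan(π/4+φ₂/2)/tan(π/4+φ₁/2)] = +0.4111, Δλ = -0.0707 → C = 350.24°
d = R·|Δφ| / |cos C| = 3438·0.37321 / 0.98554 = 1302 nmi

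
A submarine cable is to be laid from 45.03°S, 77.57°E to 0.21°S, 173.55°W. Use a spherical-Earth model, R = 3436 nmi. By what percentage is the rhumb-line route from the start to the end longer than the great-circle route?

3.6%

Great circle: σ = 1.7989 rad → d_gc = Rσ = 6180.9 nmi
Rhumb: Δφ = +0.7823, Δλ = +1.9003, Δψ = +0.8784, q = Δφ/Δψ = 0.8905 → d_rh = R√(Δφ²+q²Δλ²) = 6405.7 nmi
Excess = (6405.7 − 6180.9) / 6180.9 = 224.8 / 6180.9 = 3.64% ≈ 3.6%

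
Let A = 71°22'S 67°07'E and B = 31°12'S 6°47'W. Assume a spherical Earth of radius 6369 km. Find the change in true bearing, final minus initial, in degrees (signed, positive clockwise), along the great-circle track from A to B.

Initial bearing θ₁ = atan2(sin Δλ cos φ₂, cos φ₁ sin φ₂ − sin φ₁ cos φ₂ cos Δλ) = 274.12°
Final bearing θ₂ = (initial bearing from the destination back to the start) + 180° = 338.13°
Δθ = θ₂ − θ₁ = +64.0°

+64.0°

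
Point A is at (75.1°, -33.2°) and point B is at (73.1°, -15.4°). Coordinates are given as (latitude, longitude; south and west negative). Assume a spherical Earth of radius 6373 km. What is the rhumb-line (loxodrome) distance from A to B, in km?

586 km

Rhumb course C = atan2(Δλ, Δψ) with Δψ = ln[tan(π/4+φ₂/2)/tan(π/4+φ₁/2)] = -0.1276, Δλ = +0.3107 → C = 112.33°
d = R·|Δφ| / |cos C| = 6373·0.03491 / 0.37988 = 586 km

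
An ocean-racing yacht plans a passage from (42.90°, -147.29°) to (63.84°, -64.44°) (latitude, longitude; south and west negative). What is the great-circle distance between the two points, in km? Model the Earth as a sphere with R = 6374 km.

Haversine: a = sin²(Δφ/2)+cos φ₁ cos φ₂ sin²(Δλ/2) = 0.17440;  σ = 2·atan2(√a,√(1−a))
σ = 49.369° → d = Rσ = 6374·0.86164 = 5492 km

5492 km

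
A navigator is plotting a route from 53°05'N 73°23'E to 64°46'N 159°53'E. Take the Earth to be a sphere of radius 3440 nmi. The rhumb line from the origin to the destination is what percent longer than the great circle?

7.8%

Great circle: σ = 0.7394 rad → d_gc = Rσ = 2543.6 nmi
Rhumb: Δφ = +0.2039, Δλ = +1.5097, Δψ = +0.3996, q = Δφ/Δψ = 0.5103 → d_rh = R√(Δφ²+q²Δλ²) = 2741.4 nmi
Excess = (2741.4 − 2543.6) / 2543.6 = 197.8 / 2543.6 = 7.78% ≈ 7.8%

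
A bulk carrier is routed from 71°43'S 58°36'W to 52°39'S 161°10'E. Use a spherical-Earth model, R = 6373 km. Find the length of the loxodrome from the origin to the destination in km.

Δψ = ln[tan(π/4+φ₂/2)/tan(π/4+φ₁/2)] = +0.7421;  Δφ = +0.3328 rad,  Δλ = -2.4475 rad
q = Δφ/Δψ = 0.4484
d = R·√(Δφ² + q²Δλ²) = 6373·1.14684 = 7309 km

7309 km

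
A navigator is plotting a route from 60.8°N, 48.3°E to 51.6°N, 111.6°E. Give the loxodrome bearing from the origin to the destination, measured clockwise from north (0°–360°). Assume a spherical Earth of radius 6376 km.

104.7°

Meridional parts: M(φ₁)=+1.3452, M(φ₂)=+1.0549 → ΔM = -0.2904;  Δλ = +1.1048 rad
tan C = Δλ / ΔM = -3.8050 → C = 104.73°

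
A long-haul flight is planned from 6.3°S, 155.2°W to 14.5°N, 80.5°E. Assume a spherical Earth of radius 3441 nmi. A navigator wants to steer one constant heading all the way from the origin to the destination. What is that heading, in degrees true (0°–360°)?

279.6°

Δψ = ln[tan(π/4+φ₂/2)/tan(π/4+φ₁/2)] = +0.3660
Δλ = -2.1694 rad (taken the short way round)
course = atan2(Δλ, Δψ) = 279.58°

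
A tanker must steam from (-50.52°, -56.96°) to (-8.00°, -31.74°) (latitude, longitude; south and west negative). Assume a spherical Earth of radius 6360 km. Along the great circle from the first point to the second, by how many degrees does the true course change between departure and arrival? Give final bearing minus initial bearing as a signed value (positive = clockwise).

Initial bearing θ₁ = atan2(sin Δλ cos φ₂, cos φ₁ sin φ₂ − sin φ₁ cos φ₂ cos Δλ) = 34.98°
Final bearing θ₂ = (initial bearing from the destination back to the start) + 180° = 21.60°
Δθ = θ₂ − θ₁ = -13.4°

-13.4°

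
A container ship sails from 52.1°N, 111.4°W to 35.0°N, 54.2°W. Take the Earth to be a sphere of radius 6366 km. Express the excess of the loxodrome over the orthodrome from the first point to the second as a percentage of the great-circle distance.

Great circle: σ = 0.7595 rad → d_gc = Rσ = 4834.9 km
Rhumb: Δφ = -0.2985, Δλ = +0.9983, Δψ = -0.4162, q = Δφ/Δψ = 0.7171 → d_rh = R√(Δφ²+q²Δλ²) = 4937.9 km
Excess = (4937.9 − 4834.9) / 4834.9 = 103.0 / 4834.9 = 2.13% ≈ 2.1%

2.1%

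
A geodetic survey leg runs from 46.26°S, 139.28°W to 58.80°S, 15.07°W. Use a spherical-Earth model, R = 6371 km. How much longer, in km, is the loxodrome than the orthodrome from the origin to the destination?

Great circle: cos σ = sin φ₁ sin φ₂ + cos φ₁ cos φ₂ cos Δλ,  σ = 1.1411 rad → d_gc = 7269.8 km
Rhumb line: Δψ = -0.3630, q = Δφ/Δψ = 0.6030, d_rh = R√(Δφ²+q²Δλ²) = 8443.7 km
Excess = 8443.7 − 7269.8 = 1173.9 ≈ 1174 km

1174 km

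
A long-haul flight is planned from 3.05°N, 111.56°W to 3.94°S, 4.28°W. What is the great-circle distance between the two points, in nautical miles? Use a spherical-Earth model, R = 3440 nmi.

Haversine: a = sin²(Δφ/2)+cos φ₁ cos φ₂ sin²(Δλ/2) = 0.64979;  σ = 2·atan2(√a,√(1−a))
σ = 107.432° → d = Rσ = 3440·1.87504 = 6450 nmi

6450 nmi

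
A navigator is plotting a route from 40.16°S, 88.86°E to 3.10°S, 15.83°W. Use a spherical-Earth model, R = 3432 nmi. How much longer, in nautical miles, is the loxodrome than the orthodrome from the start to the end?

Great circle: cos σ = sin φ₁ sin φ₂ + cos φ₁ cos φ₂ cos Δλ,  σ = 1.7301 rad → d_gc = 5937.8 nmi
Rhumb line: Δψ = +0.7124, q = Δφ/Δψ = 0.9079, d_rh = R√(Δφ²+q²Δλ²) = 6110.9 nmi
Excess = 6110.9 − 5937.8 = 173.1 ≈ 173 nmi

173 nmi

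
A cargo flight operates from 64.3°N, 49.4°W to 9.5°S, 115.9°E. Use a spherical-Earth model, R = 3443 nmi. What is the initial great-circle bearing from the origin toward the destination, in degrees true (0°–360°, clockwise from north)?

17.6°

θ = atan2( sin Δλ·cos φ₂ ,  cos φ₁ sin φ₂ − sin φ₁ cos φ₂ cos Δλ )
  = atan2(+0.2503, +0.7881) = 17.62°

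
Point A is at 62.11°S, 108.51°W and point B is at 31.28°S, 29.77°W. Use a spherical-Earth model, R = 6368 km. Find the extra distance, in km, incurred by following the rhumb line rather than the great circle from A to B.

Great circle: cos σ = sin φ₁ sin φ₂ + cos φ₁ cos φ₂ cos Δλ,  σ = 1.0040 rad → d_gc = 6393.2 km
Rhumb line: Δψ = +0.8178, q = Δφ/Δψ = 0.6580, d_rh = R√(Δφ²+q²Δλ²) = 6700.4 km
Excess = 6700.4 − 6393.2 = 307.2 ≈ 307 km

307 km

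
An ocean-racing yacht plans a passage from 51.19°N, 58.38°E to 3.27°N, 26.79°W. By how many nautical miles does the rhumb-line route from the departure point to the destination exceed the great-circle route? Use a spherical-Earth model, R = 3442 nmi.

135 nmi

Great circle: cos σ = sin φ₁ sin φ₂ + cos φ₁ cos φ₂ cos Δλ,  σ = 1.4735 rad → d_gc = 5071.8 nmi
Rhumb line: Δψ = -0.9863, q = Δφ/Δψ = 0.8480, d_rh = R√(Δφ²+q²Δλ²) = 5206.9 nmi
Excess = 5206.9 − 5071.8 = 135.1 ≈ 135 nmi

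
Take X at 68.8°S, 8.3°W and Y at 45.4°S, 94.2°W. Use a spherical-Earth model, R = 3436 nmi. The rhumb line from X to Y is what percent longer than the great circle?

7.4%

Great circle: σ = 0.8203 rad → d_gc = Rσ = 2818.6 nmi
Rhumb: Δφ = +0.4084, Δλ = -1.4992, Δψ = +0.7846, q = Δφ/Δψ = 0.5205 → d_rh = R√(Δφ²+q²Δλ²) = 3026.5 nmi
Excess = (3026.5 − 2818.6) / 2818.6 = 207.9 / 2818.6 = 7.38% ≈ 7.4%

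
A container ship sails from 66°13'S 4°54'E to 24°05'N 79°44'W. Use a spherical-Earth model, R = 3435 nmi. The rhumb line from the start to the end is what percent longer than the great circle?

Great circle: σ = 1.9166 rad → d_gc = Rσ = 6583.6 nmi
Rhumb: Δφ = +1.5760, Δλ = -1.4771, Δψ = +1.9912, q = Δφ/Δψ = 0.7915 → d_rh = R√(Δφ²+q²Δλ²) = 6740.7 nmi
Excess = (6740.7 − 6583.6) / 6583.6 = 157.1 / 6583.6 = 2.39% ≈ 2.4%

2.4%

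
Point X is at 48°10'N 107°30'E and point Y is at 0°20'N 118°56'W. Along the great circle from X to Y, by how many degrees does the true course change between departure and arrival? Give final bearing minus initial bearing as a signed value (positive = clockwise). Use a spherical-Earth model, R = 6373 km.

+92.7°

At departure: θ₁ = atan2(sin Δλ cos φ₂, cos φ₁ sin φ₂ − sin φ₁ cos φ₂ cos Δλ) = 54.47°
At arrival: θ₂ = atan2(sin Δλ cos φ₁, −cos φ₂ sin φ₁ + sin φ₂ cos φ₁ cos Δλ) = 147.13°
Δθ = θ₂ − θ₁ = +92.7°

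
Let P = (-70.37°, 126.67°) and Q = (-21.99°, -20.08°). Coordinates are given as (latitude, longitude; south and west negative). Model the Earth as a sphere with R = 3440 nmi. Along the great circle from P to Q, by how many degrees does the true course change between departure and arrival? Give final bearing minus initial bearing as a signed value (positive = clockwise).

+138.6°

Initial bearing θ₁ = atan2(sin Δλ cos φ₂, cos φ₁ sin φ₂ − sin φ₁ cos φ₂ cos Δλ) = 210.70°
Final bearing θ₂ = (initial bearing from the destination back to the start) + 180° = 349.34°
Δθ = θ₂ − θ₁ = +138.6°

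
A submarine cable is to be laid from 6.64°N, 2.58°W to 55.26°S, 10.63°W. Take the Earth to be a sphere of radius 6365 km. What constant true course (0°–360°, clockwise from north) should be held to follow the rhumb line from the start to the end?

Meridional parts: M(φ₁)=+0.1162, M(φ₂)=-1.1622 → ΔM = -1.2783;  Δλ = -0.1405 rad
tan C = Δλ / ΔM = +0.1099 → C = 186.27°

186.3°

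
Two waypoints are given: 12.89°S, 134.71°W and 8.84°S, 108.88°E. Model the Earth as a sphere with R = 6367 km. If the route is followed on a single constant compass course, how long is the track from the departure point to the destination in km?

12709 km

Δψ = ln[tan(π/4+φ₂/2)/tan(π/4+φ₁/2)] = +0.0720;  Δφ = +0.0707 rad,  Δλ = -2.0317 rad
q = Δφ/Δψ = 0.9819
d = R·√(Δφ² + q²Δλ²) = 6367·1.99612 = 12709 km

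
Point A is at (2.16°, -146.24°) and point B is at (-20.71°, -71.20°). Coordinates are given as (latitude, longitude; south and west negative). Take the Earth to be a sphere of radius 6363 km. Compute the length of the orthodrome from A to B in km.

cos σ = sin φ₁ sin φ₂ + cos φ₁ cos φ₂ cos Δλ
      = sin(2.16°)sin(-20.71°) + cos(2.16°)cos(-20.71°)cos(75.04°) = 0.2280
σ = 76.823° → d = Rσ = 6363·1.34081 = 8532 km

8532 km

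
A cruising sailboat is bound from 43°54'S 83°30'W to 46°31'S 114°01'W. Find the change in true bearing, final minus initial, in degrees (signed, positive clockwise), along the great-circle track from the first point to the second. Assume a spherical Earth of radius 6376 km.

+21.9°

At departure: θ₁ = atan2(sin Δλ cos φ₂, cos φ₁ sin φ₂ − sin φ₁ cos φ₂ cos Δλ) = 252.27°
At arrival: θ₂ = atan2(sin Δλ cos φ₁, −cos φ₂ sin φ₁ + sin φ₂ cos φ₁ cos Δλ) = 274.18°
Δθ = θ₂ − θ₁ = +21.9°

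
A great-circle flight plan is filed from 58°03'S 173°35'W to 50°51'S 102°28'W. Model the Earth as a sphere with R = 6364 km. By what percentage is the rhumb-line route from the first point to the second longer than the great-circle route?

4.6%

Great circle: σ = 0.6980 rad → d_gc = Rσ = 4441.9 km
Rhumb: Δφ = +0.1257, Δλ = +1.2412, Δψ = +0.2168, q = Δφ/Δψ = 0.5795 → d_rh = R√(Δφ²+q²Δλ²) = 4647.1 km
Excess = (4647.1 − 4441.9) / 4441.9 = 205.2 / 4441.9 = 4.62% ≈ 4.6%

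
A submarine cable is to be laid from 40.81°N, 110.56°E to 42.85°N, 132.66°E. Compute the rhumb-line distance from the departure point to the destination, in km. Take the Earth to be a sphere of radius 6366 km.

Δψ = ln[tan(π/4+φ₂/2)/tan(π/4+φ₁/2)] = +0.0478;  Δφ = +0.0356 rad,  Δλ = +0.3857 rad
q = Δφ/Δψ = 0.7450
d = R·√(Δφ² + q²Δλ²) = 6366·0.28957 = 1843 km

1843 km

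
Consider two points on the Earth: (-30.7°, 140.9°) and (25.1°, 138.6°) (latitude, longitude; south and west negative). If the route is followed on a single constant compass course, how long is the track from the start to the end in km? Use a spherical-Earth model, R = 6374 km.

Rhumb course C = atan2(Δλ, Δψ) with Δψ = ln[tan(π/4+φ₂/2)/tan(π/4+φ₁/2)] = +1.0163, Δλ = -0.0401 → C = 357.74°
d = R·|Δφ| / |cos C| = 6374·0.97389 / 0.99922 = 6212 km

6212 km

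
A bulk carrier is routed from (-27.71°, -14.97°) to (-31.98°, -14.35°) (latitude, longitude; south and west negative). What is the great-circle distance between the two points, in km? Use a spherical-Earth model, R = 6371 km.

cos σ = sin φ₁ sin φ₂ + cos φ₁ cos φ₂ cos Δλ
      = sin(-27.71°)sin(-31.98°) + cos(-27.71°)cos(-31.98°)cos(0.62°) = 0.9972
σ = 4.304° → d = Rσ = 6371·0.07511 = 479 km

479 km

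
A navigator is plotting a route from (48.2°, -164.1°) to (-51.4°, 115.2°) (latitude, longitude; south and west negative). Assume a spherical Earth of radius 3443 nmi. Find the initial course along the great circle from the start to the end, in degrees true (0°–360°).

225.9°

N = sin Δλ·cos φ₂ = -0.6157;  D = cos φ₁ sin φ₂ − sin φ₁ cos φ₂ cos Δλ = -0.5961
initial course = atan2(N, D) = 225.93°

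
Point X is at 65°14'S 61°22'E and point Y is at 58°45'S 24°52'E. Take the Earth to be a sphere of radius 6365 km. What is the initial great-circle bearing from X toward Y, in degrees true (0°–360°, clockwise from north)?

273.8°

θ = atan2( sin Δλ·cos φ₂ ,  cos φ₁ sin φ₂ − sin φ₁ cos φ₂ cos Δλ )
  = atan2(-0.3086, +0.0205) = 273.80°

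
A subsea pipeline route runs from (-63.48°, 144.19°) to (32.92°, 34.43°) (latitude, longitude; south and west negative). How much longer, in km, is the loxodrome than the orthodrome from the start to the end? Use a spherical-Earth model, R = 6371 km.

445 km

Great circle: cos σ = sin φ₁ sin φ₂ + cos φ₁ cos φ₂ cos Δλ,  σ = 2.2306 rad → d_gc = 14211.5 km
Rhumb line: Δψ = +2.0545, q = Δφ/Δψ = 0.8189, d_rh = R√(Δφ²+q²Δλ²) = 14656.1 km
Excess = 14656.1 − 14211.5 = 444.6 ≈ 445 km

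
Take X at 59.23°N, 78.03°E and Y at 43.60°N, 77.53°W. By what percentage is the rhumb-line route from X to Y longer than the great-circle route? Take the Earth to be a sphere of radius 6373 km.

29.0%

Great circle: σ = 1.3127 rad → d_gc = Rσ = 8365.7 km
Rhumb: Δφ = -0.2728, Δλ = -2.7150, Δψ = -0.4432, q = Δφ/Δψ = 0.6156 → d_rh = R√(Δφ²+q²Δλ²) = 10792.1 km
Excess = (10792.1 − 8365.7) / 8365.7 = 2426.4 / 8365.7 = 29.00% ≈ 29.0%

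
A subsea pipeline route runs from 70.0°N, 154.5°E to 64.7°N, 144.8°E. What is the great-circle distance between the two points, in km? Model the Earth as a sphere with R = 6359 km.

718 km

cos σ = sin φ₁ sin φ₂ + cos φ₁ cos φ₂ cos Δλ
      = sin(70.00°)sin(64.70°) + cos(70.00°)cos(64.70°)cos(-9.70°) = 0.9936
σ = 6.468° → d = Rσ = 6359·0.11289 = 718 km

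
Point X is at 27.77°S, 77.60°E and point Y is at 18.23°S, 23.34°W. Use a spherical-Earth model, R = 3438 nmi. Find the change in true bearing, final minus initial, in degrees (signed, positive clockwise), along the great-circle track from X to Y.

+50.8°

Initial bearing θ₁ = atan2(sin Δλ cos φ₂, cos φ₁ sin φ₂ − sin φ₁ cos φ₂ cos Δλ) = 248.85°
Final bearing θ₂ = (initial bearing from the destination back to the start) + 180° = 299.68°
Δθ = θ₂ − θ₁ = +50.8°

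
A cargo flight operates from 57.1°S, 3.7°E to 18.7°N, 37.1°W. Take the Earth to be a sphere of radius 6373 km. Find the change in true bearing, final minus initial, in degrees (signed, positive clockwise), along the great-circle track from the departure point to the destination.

At departure: θ₁ = atan2(sin Δλ cos φ₂, cos φ₁ sin φ₂ − sin φ₁ cos φ₂ cos Δλ) = 321.43°
At arrival: θ₂ = atan2(sin Δλ cos φ₁, −cos φ₂ sin φ₁ + sin φ₂ cos φ₁ cos Δλ) = 339.05°
Δθ = θ₂ − θ₁ = +17.6°

+17.6°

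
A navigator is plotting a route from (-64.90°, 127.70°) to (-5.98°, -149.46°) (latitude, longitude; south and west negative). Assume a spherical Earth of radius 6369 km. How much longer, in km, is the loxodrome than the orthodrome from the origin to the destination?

Great circle: cos σ = sin φ₁ sin φ₂ + cos φ₁ cos φ₂ cos Δλ,  σ = 1.4233 rad → d_gc = 9065.2 km
Rhumb line: Δψ = +1.3978, q = Δφ/Δψ = 0.7357, d_rh = R√(Δφ²+q²Δλ²) = 9423.0 km
Excess = 9423.0 − 9065.2 = 357.8 ≈ 358 km

358 km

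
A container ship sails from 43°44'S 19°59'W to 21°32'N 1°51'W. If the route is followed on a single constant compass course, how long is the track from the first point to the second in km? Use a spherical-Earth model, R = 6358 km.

Δψ = ln[tan(π/4+φ₂/2)/tan(π/4+φ₁/2)] = +1.2354;  Δφ = +1.1391 rad,  Δλ = +0.3165 rad
q = Δφ/Δψ = 0.9220
d = R·√(Δφ² + q²Δλ²) = 6358·1.17590 = 7476 km

7476 km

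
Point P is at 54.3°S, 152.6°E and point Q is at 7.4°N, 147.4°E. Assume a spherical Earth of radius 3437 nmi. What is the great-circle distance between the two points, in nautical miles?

Haversine: a = sin²(Δφ/2)+cos φ₁ cos φ₂ sin²(Δλ/2) = 0.26415;  σ = 2·atan2(√a,√(1−a))
σ = 61.855° → d = Rσ = 3437·1.07957 = 3710 nmi

3710 nmi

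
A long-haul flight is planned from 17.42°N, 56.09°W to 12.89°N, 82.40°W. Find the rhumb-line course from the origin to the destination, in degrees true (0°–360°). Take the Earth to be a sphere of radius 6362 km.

259.9°

Δψ = ln[tan(π/4+φ₂/2)/tan(π/4+φ₁/2)] = -0.0819
Δλ = -0.4592 rad (taken the short way round)
course = atan2(Δλ, Δψ) = 259.88°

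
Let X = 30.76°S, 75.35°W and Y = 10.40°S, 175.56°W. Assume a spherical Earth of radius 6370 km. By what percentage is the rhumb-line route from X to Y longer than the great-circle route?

2.2%

Great circle: σ = 1.6283 rad → d_gc = Rσ = 10372.4 km
Rhumb: Δφ = +0.3553, Δλ = -1.7490, Δψ = +0.3822, q = Δφ/Δψ = 0.9298 → d_rh = R√(Δφ²+q²Δλ²) = 10603.8 km
Excess = (10603.8 − 10372.4) / 10372.4 = 231.4 / 10372.4 = 2.23% ≈ 2.2%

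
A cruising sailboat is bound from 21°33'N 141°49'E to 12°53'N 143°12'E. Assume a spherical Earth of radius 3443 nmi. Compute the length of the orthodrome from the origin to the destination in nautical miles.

Haversine: a = sin²(Δφ/2)+cos φ₁ cos φ₂ sin²(Δλ/2) = 0.00584;  σ = 2·atan2(√a,√(1−a))
σ = 8.767° → d = Rσ = 3443·0.15301 = 527 nmi

527 nmi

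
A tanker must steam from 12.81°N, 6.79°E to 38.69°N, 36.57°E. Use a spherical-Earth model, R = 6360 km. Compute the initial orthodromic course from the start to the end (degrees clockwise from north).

40.2°

θ = atan2( sin Δλ·cos φ₂ ,  cos φ₁ sin φ₂ − sin φ₁ cos φ₂ cos Δλ )
  = atan2(+0.3877, +0.4593) = 40.16°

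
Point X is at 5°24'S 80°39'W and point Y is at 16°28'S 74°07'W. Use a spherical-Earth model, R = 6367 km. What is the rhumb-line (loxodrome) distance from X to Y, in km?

1421 km

Δψ = ln[tan(π/4+φ₂/2)/tan(π/4+φ₁/2)] = -0.1971;  Δφ = -0.1931 rad,  Δλ = +0.1140 rad
q = Δφ/Δψ = 0.9802
d = R·√(Δφ² + q²Δλ²) = 6367·0.22316 = 1421 km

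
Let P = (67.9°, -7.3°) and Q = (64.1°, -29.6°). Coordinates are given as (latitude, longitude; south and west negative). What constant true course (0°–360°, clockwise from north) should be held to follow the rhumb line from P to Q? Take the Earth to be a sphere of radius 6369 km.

Δψ = ln[tan(π/4+φ₂/2)/tan(π/4+φ₁/2)] = -0.1634
Δλ = -0.3892 rad (taken the short way round)
course = atan2(Δλ, Δψ) = 247.23°

247.2°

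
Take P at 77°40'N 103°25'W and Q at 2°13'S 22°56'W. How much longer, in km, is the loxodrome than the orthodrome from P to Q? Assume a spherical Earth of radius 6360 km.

429 km

Great circle: cos σ = sin φ₁ sin φ₂ + cos φ₁ cos φ₂ cos Δλ,  σ = 1.5733 rad → d_gc = 10006.1 km
Rhumb line: Δψ = -2.2639, q = Δφ/Δψ = 0.6159, d_rh = R√(Δφ²+q²Δλ²) = 10435.5 km
Excess = 10435.5 − 10006.1 = 429.4 ≈ 429 km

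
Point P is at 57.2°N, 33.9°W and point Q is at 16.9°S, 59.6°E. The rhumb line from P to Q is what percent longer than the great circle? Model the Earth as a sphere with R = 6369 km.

Great circle: σ = 1.8504 rad → d_gc = Rσ = 11785.3 km
Rhumb: Δφ = -1.2933, Δλ = +1.6319, Δψ = -1.5224, q = Δφ/Δψ = 0.8495 → d_rh = R√(Δφ²+q²Δλ²) = 12074.8 km
Excess = (12074.8 − 11785.3) / 11785.3 = 289.5 / 11785.3 = 2.46% ≈ 2.5%

2.5%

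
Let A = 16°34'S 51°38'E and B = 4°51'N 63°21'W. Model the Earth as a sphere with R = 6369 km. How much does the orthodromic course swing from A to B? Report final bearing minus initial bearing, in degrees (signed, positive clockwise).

At departure: θ₁ = atan2(sin Δλ cos φ₂, cos φ₁ sin φ₂ − sin φ₁ cos φ₂ cos Δλ) = 267.53°
At arrival: θ₂ = atan2(sin Δλ cos φ₁, −cos φ₂ sin φ₁ + sin φ₂ cos φ₁ cos Δλ) = 286.05°
Δθ = θ₂ − θ₁ = +18.5°

+18.5°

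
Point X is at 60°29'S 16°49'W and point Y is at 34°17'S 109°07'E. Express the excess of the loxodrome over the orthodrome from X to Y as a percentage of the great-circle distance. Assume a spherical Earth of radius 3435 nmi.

Great circle: σ = 1.3168 rad → d_gc = Rσ = 4523.2 nmi
Rhumb: Δφ = +0.4573, Δλ = +2.1980, Δψ = +0.6963, q = Δφ/Δψ = 0.6567 → d_rh = R√(Δφ²+q²Δλ²) = 5200.9 nmi
Excess = (5200.9 − 4523.2) / 4523.2 = 677.7 / 4523.2 = 14.98% ≈ 15.0%

15.0%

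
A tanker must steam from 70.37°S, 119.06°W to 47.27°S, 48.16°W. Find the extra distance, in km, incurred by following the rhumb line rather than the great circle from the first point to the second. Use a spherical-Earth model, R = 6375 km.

223 km

Great circle: cos σ = sin φ₁ sin φ₂ + cos φ₁ cos φ₂ cos Δλ,  σ = 0.6975 rad → d_gc = 4446.5 km
Rhumb line: Δψ = +0.8159, q = Δφ/Δψ = 0.4941, d_rh = R√(Δφ²+q²Δλ²) = 4669.2 km
Excess = 4669.2 − 4446.5 = 222.7 ≈ 223 km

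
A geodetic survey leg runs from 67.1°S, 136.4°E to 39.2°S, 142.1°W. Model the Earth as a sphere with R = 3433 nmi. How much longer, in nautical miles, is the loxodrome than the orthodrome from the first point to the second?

Great circle: cos σ = sin φ₁ sin φ₂ + cos φ₁ cos φ₂ cos Δλ,  σ = 0.8934 rad → d_gc = 3066.9 nmi
Rhumb line: Δψ = +0.8520, q = Δφ/Δψ = 0.5715, d_rh = R√(Δφ²+q²Δλ²) = 3253.3 nmi
Excess = 3253.3 − 3066.9 = 186.4 ≈ 186 nmi

186 nmi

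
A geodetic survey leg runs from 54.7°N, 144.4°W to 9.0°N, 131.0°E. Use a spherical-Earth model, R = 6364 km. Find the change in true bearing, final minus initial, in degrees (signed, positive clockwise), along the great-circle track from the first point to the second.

-55.0°

At departure: θ₁ = atan2(sin Δλ cos φ₂, cos φ₁ sin φ₂ − sin φ₁ cos φ₂ cos Δλ) = 270.85°
At arrival: θ₂ = atan2(sin Δλ cos φ₁, −cos φ₂ sin φ₁ + sin φ₂ cos φ₁ cos Δλ) = 215.80°
Δθ = θ₂ − θ₁ = -55.0°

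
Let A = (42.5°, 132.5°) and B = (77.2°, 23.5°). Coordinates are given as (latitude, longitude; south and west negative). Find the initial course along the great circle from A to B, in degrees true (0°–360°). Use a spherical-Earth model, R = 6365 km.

344.7°

θ = atan2( sin Δλ·cos φ₂ ,  cos φ₁ sin φ₂ − sin φ₁ cos φ₂ cos Δλ )
  = atan2(-0.2095, +0.7677) = 344.74°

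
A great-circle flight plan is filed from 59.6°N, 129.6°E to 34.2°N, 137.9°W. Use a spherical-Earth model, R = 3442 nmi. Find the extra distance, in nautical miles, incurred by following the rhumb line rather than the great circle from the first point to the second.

Great circle: cos σ = sin φ₁ sin φ₂ + cos φ₁ cos φ₂ cos Δλ,  σ = 1.0854 rad → d_gc = 3736.0 nmi
Rhumb line: Δψ = -0.6672, q = Δφ/Δψ = 0.6644, d_rh = R√(Δφ²+q²Δλ²) = 3995.1 nmi
Excess = 3995.1 − 3736.0 = 259.1 ≈ 259 nmi

259 nmi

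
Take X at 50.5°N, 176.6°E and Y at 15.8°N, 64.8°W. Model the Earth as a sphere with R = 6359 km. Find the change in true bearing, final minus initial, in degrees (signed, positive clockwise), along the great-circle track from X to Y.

Initial bearing θ₁ = atan2(sin Δλ cos φ₂, cos φ₁ sin φ₂ − sin φ₁ cos φ₂ cos Δλ) = 57.97°
Final bearing θ₂ = (initial bearing from the destination back to the start) + 180° = 145.92°
Δθ = θ₂ − θ₁ = +88.0°

+88.0°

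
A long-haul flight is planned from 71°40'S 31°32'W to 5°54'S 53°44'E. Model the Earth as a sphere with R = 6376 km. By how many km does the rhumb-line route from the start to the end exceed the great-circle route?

449 km

Great circle: cos σ = sin φ₁ sin φ₂ + cos φ₁ cos φ₂ cos Δλ,  σ = 1.4471 rad → d_gc = 9226.6 km
Rhumb line: Δψ = +1.7209, q = Δφ/Δψ = 0.6670, d_rh = R√(Δφ²+q²Δλ²) = 9675.6 km
Excess = 9675.6 − 9226.6 = 449.0 ≈ 449 km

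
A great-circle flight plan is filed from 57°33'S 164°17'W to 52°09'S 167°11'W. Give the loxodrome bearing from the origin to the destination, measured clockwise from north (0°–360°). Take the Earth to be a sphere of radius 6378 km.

342.8°

Δψ = ln[tan(π/4+φ₂/2)/tan(π/4+φ₁/2)] = +0.1640
Δλ = -0.0506 rad (taken the short way round)
course = atan2(Δλ, Δψ) = 342.85°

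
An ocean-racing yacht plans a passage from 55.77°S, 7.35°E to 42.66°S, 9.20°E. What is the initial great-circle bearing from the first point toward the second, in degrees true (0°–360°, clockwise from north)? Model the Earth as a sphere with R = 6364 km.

6.0°

N = sin Δλ·cos φ₂ = +0.0237;  D = cos φ₁ sin φ₂ − sin φ₁ cos φ₂ cos Δλ = +0.2265
initial course = atan2(N, D) = 5.98°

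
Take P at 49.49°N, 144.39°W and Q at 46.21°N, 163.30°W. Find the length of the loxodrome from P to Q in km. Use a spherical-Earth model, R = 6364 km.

Rhumb course C = atan2(Δλ, Δψ) with Δψ = ln[tan(π/4+φ₂/2)/tan(π/4+φ₁/2)] = -0.0853, Δλ = -0.3300 → C = 255.50°
d = R·|Δφ| / |cos C| = 6364·0.05725 / 0.25036 = 1455 km

1455 km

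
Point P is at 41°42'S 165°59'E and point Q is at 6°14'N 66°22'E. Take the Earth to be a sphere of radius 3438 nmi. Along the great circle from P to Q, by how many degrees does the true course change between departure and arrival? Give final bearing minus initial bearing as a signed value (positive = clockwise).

Initial bearing θ₁ = atan2(sin Δλ cos φ₂, cos φ₁ sin φ₂ − sin φ₁ cos φ₂ cos Δλ) = 268.28°
Final bearing θ₂ = (initial bearing from the destination back to the start) + 180° = 311.35°
Δθ = θ₂ − θ₁ = +43.1°

+43.1°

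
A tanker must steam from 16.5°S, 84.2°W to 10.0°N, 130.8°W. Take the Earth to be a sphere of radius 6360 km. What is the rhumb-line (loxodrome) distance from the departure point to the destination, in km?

Rhumb course C = atan2(Δλ, Δψ) with Δψ = ln[tan(π/4+φ₂/2)/tan(π/4+φ₁/2)] = +0.4675, Δλ = -0.8133 → C = 299.89°
d = R·|Δφ| / |cos C| = 6360·0.46251 / 0.49832 = 5903 km

5903 km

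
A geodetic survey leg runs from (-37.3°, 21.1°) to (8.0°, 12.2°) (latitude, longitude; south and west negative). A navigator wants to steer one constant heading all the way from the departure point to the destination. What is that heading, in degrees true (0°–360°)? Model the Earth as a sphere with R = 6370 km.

349.6°

Meridional parts: M(φ₁)=-0.7026, M(φ₂)=+0.1401 → ΔM = +0.8426;  Δλ = -0.1553 rad
tan C = Δλ / ΔM = -0.1843 → C = 349.56°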